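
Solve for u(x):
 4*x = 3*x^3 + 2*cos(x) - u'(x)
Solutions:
 u(x) = C1 + 3*x^4/4 - 2*x^2 + 2*sin(x)


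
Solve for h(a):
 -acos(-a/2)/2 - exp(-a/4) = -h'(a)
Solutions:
 h(a) = C1 + a*acos(-a/2)/2 + sqrt(4 - a^2)/2 - 4*exp(-a/4)


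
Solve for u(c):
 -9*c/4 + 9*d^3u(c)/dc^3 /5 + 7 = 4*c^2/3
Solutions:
 u(c) = C1 + C2*c + C3*c^2 + c^5/81 + 5*c^4/96 - 35*c^3/54


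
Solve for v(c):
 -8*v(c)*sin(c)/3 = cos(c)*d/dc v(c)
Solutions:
 v(c) = C1*cos(c)^(8/3)


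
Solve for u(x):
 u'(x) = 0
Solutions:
 u(x) = C1


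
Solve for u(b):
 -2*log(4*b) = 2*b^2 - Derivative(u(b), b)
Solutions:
 u(b) = C1 + 2*b^3/3 + 2*b*log(b) - 2*b + b*log(16)


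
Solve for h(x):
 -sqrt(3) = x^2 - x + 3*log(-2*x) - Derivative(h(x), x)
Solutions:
 h(x) = C1 + x^3/3 - x^2/2 + 3*x*log(-x) + x*(-3 + sqrt(3) + 3*log(2))


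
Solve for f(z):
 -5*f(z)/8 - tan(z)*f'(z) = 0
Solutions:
 f(z) = C1/sin(z)^(5/8)


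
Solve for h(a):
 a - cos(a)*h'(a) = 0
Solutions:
 h(a) = C1 + Integral(a/cos(a), a)


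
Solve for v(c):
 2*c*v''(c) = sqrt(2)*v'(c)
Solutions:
 v(c) = C1 + C2*c^(sqrt(2)/2 + 1)


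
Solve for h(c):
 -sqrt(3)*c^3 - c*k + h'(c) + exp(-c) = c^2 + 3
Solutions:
 h(c) = C1 + sqrt(3)*c^4/4 + c^3/3 + c^2*k/2 + 3*c + exp(-c)


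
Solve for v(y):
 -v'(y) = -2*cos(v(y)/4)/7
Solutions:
 -2*y/7 - 2*log(sin(v(y)/4) - 1) + 2*log(sin(v(y)/4) + 1) = C1


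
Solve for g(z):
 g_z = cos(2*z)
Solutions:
 g(z) = C1 + sin(2*z)/2


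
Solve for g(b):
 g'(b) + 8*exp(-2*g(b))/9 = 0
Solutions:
 g(b) = log(-sqrt(C1 - 16*b)) - log(3)
 g(b) = log(C1 - 16*b)/2 - log(3)


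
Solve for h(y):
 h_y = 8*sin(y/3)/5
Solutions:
 h(y) = C1 - 24*cos(y/3)/5


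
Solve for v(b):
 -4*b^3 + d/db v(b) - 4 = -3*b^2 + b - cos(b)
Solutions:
 v(b) = C1 + b^4 - b^3 + b^2/2 + 4*b - sin(b)


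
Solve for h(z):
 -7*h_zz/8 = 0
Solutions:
 h(z) = C1 + C2*z


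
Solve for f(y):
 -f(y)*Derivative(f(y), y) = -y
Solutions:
 f(y) = -sqrt(C1 + y^2)
 f(y) = sqrt(C1 + y^2)


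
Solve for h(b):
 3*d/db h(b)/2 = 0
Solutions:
 h(b) = C1


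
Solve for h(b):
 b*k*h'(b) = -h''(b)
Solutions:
 h(b) = Piecewise((-sqrt(2)*sqrt(pi)*C1*erf(sqrt(2)*b*sqrt(k)/2)/(2*sqrt(k)) - C2, (k > 0) | (k < 0)), (-C1*b - C2, True))


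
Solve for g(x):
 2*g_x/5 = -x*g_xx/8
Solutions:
 g(x) = C1 + C2/x^(11/5)


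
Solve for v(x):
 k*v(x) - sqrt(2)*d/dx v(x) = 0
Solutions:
 v(x) = C1*exp(sqrt(2)*k*x/2)


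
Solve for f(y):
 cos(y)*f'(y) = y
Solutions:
 f(y) = C1 + Integral(y/cos(y), y)


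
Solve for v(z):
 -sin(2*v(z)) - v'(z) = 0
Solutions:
 v(z) = pi - acos((-C1 - exp(4*z))/(C1 - exp(4*z)))/2
 v(z) = acos((-C1 - exp(4*z))/(C1 - exp(4*z)))/2


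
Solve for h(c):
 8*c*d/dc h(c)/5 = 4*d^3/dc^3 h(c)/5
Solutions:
 h(c) = C1 + Integral(C2*airyai(2^(1/3)*c) + C3*airybi(2^(1/3)*c), c)


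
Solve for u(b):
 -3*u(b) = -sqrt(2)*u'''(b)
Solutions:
 u(b) = C3*exp(2^(5/6)*3^(1/3)*b/2) + (C1*sin(6^(5/6)*b/4) + C2*cos(6^(5/6)*b/4))*exp(-2^(5/6)*3^(1/3)*b/4)


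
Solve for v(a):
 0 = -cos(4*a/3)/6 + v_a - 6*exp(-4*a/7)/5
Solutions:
 v(a) = C1 + sin(4*a/3)/8 - 21*exp(-4*a/7)/10


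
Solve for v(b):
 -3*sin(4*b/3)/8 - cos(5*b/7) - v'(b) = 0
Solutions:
 v(b) = C1 - 7*sin(5*b/7)/5 + 9*cos(4*b/3)/32


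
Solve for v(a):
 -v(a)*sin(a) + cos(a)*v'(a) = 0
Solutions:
 v(a) = C1/cos(a)


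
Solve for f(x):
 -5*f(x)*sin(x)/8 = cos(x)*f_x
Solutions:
 f(x) = C1*cos(x)^(5/8)


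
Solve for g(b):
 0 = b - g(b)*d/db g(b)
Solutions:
 g(b) = -sqrt(C1 + b^2)
 g(b) = sqrt(C1 + b^2)


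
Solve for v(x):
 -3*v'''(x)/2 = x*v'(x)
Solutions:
 v(x) = C1 + Integral(C2*airyai(-2^(1/3)*3^(2/3)*x/3) + C3*airybi(-2^(1/3)*3^(2/3)*x/3), x)


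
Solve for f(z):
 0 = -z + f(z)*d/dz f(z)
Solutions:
 f(z) = -sqrt(C1 + z^2)
 f(z) = sqrt(C1 + z^2)


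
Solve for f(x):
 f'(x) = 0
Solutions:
 f(x) = C1


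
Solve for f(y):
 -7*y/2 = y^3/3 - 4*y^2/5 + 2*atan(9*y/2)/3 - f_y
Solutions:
 f(y) = C1 + y^4/12 - 4*y^3/15 + 7*y^2/4 + 2*y*atan(9*y/2)/3 - 2*log(81*y^2 + 4)/27


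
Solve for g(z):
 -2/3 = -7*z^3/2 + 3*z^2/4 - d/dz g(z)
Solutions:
 g(z) = C1 - 7*z^4/8 + z^3/4 + 2*z/3


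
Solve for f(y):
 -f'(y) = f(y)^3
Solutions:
 f(y) = -sqrt(2)*sqrt(-1/(C1 - y))/2
 f(y) = sqrt(2)*sqrt(-1/(C1 - y))/2


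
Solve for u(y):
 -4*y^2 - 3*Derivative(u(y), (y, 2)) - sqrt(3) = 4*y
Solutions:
 u(y) = C1 + C2*y - y^4/9 - 2*y^3/9 - sqrt(3)*y^2/6


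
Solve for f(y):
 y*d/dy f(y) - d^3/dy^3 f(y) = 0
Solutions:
 f(y) = C1 + Integral(C2*airyai(y) + C3*airybi(y), y)


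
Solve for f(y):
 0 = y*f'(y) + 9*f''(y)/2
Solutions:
 f(y) = C1 + C2*erf(y/3)


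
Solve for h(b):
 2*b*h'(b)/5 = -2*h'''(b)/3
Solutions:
 h(b) = C1 + Integral(C2*airyai(-3^(1/3)*5^(2/3)*b/5) + C3*airybi(-3^(1/3)*5^(2/3)*b/5), b)


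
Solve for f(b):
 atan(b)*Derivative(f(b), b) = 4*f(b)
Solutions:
 f(b) = C1*exp(4*Integral(1/atan(b), b))


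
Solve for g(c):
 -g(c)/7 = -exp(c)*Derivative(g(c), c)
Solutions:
 g(c) = C1*exp(-exp(-c)/7)


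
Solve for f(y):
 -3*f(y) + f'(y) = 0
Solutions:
 f(y) = C1*exp(3*y)


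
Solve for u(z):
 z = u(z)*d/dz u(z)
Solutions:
 u(z) = -sqrt(C1 + z^2)
 u(z) = sqrt(C1 + z^2)


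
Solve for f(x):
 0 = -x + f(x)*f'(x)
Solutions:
 f(x) = -sqrt(C1 + x^2)
 f(x) = sqrt(C1 + x^2)


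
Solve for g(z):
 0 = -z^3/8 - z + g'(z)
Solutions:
 g(z) = C1 + z^4/32 + z^2/2


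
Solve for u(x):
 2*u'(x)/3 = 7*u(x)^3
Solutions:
 u(x) = -sqrt(-1/(C1 + 21*x))
 u(x) = sqrt(-1/(C1 + 21*x))


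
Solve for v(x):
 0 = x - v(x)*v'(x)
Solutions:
 v(x) = -sqrt(C1 + x^2)
 v(x) = sqrt(C1 + x^2)


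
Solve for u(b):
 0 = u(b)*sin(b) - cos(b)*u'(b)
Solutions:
 u(b) = C1/cos(b)


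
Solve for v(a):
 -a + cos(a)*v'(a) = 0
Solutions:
 v(a) = C1 + Integral(a/cos(a), a)


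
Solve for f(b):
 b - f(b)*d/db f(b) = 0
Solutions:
 f(b) = -sqrt(C1 + b^2)
 f(b) = sqrt(C1 + b^2)


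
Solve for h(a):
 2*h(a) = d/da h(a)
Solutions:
 h(a) = C1*exp(2*a)


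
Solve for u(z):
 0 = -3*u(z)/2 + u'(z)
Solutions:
 u(z) = C1*exp(3*z/2)


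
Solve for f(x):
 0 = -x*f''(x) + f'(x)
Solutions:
 f(x) = C1 + C2*x^2


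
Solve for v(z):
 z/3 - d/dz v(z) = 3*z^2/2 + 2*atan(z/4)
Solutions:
 v(z) = C1 - z^3/2 + z^2/6 - 2*z*atan(z/4) + 4*log(z^2 + 16)


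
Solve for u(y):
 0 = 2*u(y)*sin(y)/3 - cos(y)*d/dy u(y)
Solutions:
 u(y) = C1/cos(y)^(2/3)


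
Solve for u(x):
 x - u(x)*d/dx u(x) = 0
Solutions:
 u(x) = -sqrt(C1 + x^2)
 u(x) = sqrt(C1 + x^2)


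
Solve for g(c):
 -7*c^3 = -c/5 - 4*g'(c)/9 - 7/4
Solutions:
 g(c) = C1 + 63*c^4/16 - 9*c^2/40 - 63*c/16


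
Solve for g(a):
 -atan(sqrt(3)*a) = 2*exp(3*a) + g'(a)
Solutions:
 g(a) = C1 - a*atan(sqrt(3)*a) - 2*exp(3*a)/3 + sqrt(3)*log(3*a^2 + 1)/6


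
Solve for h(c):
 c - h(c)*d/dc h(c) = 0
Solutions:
 h(c) = -sqrt(C1 + c^2)
 h(c) = sqrt(C1 + c^2)


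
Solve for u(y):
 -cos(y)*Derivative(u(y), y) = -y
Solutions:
 u(y) = C1 + Integral(y/cos(y), y)


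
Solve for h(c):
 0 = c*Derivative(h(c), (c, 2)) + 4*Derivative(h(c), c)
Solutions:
 h(c) = C1 + C2/c^3


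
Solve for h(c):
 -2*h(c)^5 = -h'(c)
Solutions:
 h(c) = -(-1/(C1 + 8*c))^(1/4)
 h(c) = (-1/(C1 + 8*c))^(1/4)
 h(c) = -I*(-1/(C1 + 8*c))^(1/4)
 h(c) = I*(-1/(C1 + 8*c))^(1/4)


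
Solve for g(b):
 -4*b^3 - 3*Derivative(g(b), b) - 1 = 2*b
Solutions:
 g(b) = C1 - b^4/3 - b^2/3 - b/3


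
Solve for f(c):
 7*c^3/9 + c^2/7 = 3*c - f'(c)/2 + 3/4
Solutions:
 f(c) = C1 - 7*c^4/18 - 2*c^3/21 + 3*c^2 + 3*c/2


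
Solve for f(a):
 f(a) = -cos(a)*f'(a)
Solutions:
 f(a) = C1*sqrt(sin(a) - 1)/sqrt(sin(a) + 1)


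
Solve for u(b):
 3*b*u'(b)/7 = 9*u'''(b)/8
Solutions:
 u(b) = C1 + Integral(C2*airyai(2*21^(2/3)*b/21) + C3*airybi(2*21^(2/3)*b/21), b)


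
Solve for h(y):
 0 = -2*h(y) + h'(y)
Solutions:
 h(y) = C1*exp(2*y)


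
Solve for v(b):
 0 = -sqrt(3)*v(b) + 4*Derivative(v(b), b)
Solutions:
 v(b) = C1*exp(sqrt(3)*b/4)


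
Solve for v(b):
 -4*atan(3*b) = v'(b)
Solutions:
 v(b) = C1 - 4*b*atan(3*b) + 2*log(9*b^2 + 1)/3


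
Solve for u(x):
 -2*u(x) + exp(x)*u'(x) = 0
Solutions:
 u(x) = C1*exp(-2*exp(-x))


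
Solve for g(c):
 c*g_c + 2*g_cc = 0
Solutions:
 g(c) = C1 + C2*erf(c/2)


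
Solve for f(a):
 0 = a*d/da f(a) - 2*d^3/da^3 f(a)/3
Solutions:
 f(a) = C1 + Integral(C2*airyai(2^(2/3)*3^(1/3)*a/2) + C3*airybi(2^(2/3)*3^(1/3)*a/2), a)


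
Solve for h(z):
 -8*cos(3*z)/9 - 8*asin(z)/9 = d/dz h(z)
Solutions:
 h(z) = C1 - 8*z*asin(z)/9 - 8*sqrt(1 - z^2)/9 - 8*sin(3*z)/27


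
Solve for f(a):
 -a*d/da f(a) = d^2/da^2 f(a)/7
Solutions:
 f(a) = C1 + C2*erf(sqrt(14)*a/2)


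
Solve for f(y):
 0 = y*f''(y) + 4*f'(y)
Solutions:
 f(y) = C1 + C2/y^3


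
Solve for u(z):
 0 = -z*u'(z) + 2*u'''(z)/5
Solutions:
 u(z) = C1 + Integral(C2*airyai(2^(2/3)*5^(1/3)*z/2) + C3*airybi(2^(2/3)*5^(1/3)*z/2), z)


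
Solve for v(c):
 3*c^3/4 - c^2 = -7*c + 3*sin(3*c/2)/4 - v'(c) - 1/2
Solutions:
 v(c) = C1 - 3*c^4/16 + c^3/3 - 7*c^2/2 - c/2 - cos(3*c/2)/2


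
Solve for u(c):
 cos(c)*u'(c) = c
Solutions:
 u(c) = C1 + Integral(c/cos(c), c)


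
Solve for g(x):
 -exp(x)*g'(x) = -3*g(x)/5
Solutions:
 g(x) = C1*exp(-3*exp(-x)/5)


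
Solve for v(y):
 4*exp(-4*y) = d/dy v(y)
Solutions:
 v(y) = C1 - exp(-4*y)


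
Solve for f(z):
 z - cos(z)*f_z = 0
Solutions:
 f(z) = C1 + Integral(z/cos(z), z)


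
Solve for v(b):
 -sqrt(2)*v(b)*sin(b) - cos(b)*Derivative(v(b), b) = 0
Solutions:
 v(b) = C1*cos(b)^(sqrt(2))


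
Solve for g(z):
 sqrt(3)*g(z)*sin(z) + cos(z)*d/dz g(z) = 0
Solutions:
 g(z) = C1*cos(z)^(sqrt(3))


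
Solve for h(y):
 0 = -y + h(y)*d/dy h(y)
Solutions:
 h(y) = -sqrt(C1 + y^2)
 h(y) = sqrt(C1 + y^2)


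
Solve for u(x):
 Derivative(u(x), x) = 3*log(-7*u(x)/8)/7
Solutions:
 -7*Integral(1/(log(-_y) - 3*log(2) + log(7)), (_y, u(x)))/3 = C1 - x


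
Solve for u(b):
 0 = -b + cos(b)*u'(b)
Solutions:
 u(b) = C1 + Integral(b/cos(b), b)


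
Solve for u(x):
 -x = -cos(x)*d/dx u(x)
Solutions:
 u(x) = C1 + Integral(x/cos(x), x)


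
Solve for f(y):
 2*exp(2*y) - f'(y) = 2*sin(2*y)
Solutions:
 f(y) = C1 + exp(2*y) + cos(2*y)


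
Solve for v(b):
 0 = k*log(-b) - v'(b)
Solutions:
 v(b) = C1 + b*k*log(-b) - b*k


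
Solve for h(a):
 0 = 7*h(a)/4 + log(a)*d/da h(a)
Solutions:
 h(a) = C1*exp(-7*li(a)/4)


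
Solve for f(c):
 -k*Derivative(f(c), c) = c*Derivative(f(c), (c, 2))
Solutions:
 f(c) = C1 + c^(1 - re(k))*(C2*sin(log(c)*Abs(im(k))) + C3*cos(log(c)*im(k)))


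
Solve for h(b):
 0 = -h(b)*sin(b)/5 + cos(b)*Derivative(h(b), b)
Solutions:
 h(b) = C1/cos(b)^(1/5)


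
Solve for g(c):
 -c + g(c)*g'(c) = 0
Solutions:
 g(c) = -sqrt(C1 + c^2)
 g(c) = sqrt(C1 + c^2)


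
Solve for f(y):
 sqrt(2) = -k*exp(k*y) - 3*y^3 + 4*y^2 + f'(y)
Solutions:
 f(y) = C1 + 3*y^4/4 - 4*y^3/3 + sqrt(2)*y + exp(k*y)


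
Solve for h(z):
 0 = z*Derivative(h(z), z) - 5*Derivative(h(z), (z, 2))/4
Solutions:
 h(z) = C1 + C2*erfi(sqrt(10)*z/5)


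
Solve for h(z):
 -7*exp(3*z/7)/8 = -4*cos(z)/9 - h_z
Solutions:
 h(z) = C1 + 49*exp(3*z/7)/24 - 4*sin(z)/9


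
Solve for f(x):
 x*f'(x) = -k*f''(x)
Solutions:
 f(x) = C1 + C2*sqrt(k)*erf(sqrt(2)*x*sqrt(1/k)/2)


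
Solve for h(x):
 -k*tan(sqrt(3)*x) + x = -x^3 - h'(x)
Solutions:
 h(x) = C1 - sqrt(3)*k*log(cos(sqrt(3)*x))/3 - x^4/4 - x^2/2


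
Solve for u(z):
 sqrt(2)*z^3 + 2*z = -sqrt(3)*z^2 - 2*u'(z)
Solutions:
 u(z) = C1 - sqrt(2)*z^4/8 - sqrt(3)*z^3/6 - z^2/2


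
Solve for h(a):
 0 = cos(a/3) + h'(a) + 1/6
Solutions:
 h(a) = C1 - a/6 - 3*sin(a/3)


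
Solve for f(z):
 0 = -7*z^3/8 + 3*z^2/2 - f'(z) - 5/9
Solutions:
 f(z) = C1 - 7*z^4/32 + z^3/2 - 5*z/9


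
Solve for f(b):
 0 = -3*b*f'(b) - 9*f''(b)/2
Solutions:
 f(b) = C1 + C2*erf(sqrt(3)*b/3)


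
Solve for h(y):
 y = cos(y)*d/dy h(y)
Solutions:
 h(y) = C1 + Integral(y/cos(y), y)


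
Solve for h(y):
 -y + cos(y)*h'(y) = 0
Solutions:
 h(y) = C1 + Integral(y/cos(y), y)


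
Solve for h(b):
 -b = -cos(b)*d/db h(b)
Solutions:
 h(b) = C1 + Integral(b/cos(b), b)


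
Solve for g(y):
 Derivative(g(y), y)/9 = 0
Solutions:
 g(y) = C1


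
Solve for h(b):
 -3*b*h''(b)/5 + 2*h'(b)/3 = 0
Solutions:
 h(b) = C1 + C2*b^(19/9)


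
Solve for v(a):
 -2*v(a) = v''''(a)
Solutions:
 v(a) = (C1*sin(2^(3/4)*a/2) + C2*cos(2^(3/4)*a/2))*exp(-2^(3/4)*a/2) + (C3*sin(2^(3/4)*a/2) + C4*cos(2^(3/4)*a/2))*exp(2^(3/4)*a/2)


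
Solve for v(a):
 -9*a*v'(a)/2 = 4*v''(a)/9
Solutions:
 v(a) = C1 + C2*erf(9*a/4)


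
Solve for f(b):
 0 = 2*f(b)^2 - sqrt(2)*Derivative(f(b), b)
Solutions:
 f(b) = -1/(C1 + sqrt(2)*b)


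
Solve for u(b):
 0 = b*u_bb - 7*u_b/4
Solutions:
 u(b) = C1 + C2*b^(11/4)


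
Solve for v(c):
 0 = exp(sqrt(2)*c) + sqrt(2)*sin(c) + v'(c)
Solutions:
 v(c) = C1 - sqrt(2)*exp(sqrt(2)*c)/2 + sqrt(2)*cos(c)


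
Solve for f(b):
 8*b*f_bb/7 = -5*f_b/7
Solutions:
 f(b) = C1 + C2*b^(3/8)


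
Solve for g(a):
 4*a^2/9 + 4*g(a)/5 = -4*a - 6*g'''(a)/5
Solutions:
 g(a) = C3*exp(-2^(1/3)*3^(2/3)*a/3) - 5*a^2/9 - 5*a + (C1*sin(2^(1/3)*3^(1/6)*a/2) + C2*cos(2^(1/3)*3^(1/6)*a/2))*exp(2^(1/3)*3^(2/3)*a/6)


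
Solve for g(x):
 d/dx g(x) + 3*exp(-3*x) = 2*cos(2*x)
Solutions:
 g(x) = C1 + sin(2*x) + exp(-3*x)


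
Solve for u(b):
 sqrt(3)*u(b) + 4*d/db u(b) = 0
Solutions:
 u(b) = C1*exp(-sqrt(3)*b/4)


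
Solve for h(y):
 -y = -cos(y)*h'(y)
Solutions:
 h(y) = C1 + Integral(y/cos(y), y)


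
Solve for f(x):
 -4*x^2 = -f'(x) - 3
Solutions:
 f(x) = C1 + 4*x^3/3 - 3*x


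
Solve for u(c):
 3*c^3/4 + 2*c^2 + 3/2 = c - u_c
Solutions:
 u(c) = C1 - 3*c^4/16 - 2*c^3/3 + c^2/2 - 3*c/2


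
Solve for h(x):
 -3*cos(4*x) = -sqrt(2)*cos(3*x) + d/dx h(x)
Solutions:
 h(x) = C1 + sqrt(2)*sin(3*x)/3 - 3*sin(4*x)/4


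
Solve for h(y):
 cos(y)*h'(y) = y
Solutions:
 h(y) = C1 + Integral(y/cos(y), y)


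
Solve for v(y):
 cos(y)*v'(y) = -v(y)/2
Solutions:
 v(y) = C1*(sin(y) - 1)^(1/4)/(sin(y) + 1)^(1/4)


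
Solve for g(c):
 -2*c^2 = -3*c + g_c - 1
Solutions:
 g(c) = C1 - 2*c^3/3 + 3*c^2/2 + c


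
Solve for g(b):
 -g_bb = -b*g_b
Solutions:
 g(b) = C1 + C2*erfi(sqrt(2)*b/2)


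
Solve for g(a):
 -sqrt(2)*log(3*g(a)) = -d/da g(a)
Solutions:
 -sqrt(2)*Integral(1/(log(_y) + log(3)), (_y, g(a)))/2 = C1 - a


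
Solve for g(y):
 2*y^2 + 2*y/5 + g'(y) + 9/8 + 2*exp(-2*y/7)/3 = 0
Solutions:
 g(y) = C1 - 2*y^3/3 - y^2/5 - 9*y/8 + 7*exp(-2*y/7)/3


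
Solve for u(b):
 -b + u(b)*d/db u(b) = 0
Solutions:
 u(b) = -sqrt(C1 + b^2)
 u(b) = sqrt(C1 + b^2)


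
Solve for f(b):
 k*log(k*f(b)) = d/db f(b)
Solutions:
 li(k*f(b))/k = C1 + b*k


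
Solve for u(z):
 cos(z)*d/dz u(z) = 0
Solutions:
 u(z) = C1


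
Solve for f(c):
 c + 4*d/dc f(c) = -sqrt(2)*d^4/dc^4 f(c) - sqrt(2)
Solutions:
 f(c) = C1 + C4*exp(-sqrt(2)*c) - c^2/8 - sqrt(2)*c/4 + (C2*sin(sqrt(6)*c/2) + C3*cos(sqrt(6)*c/2))*exp(sqrt(2)*c/2)


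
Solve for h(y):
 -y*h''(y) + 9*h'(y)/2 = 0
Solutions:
 h(y) = C1 + C2*y^(11/2)


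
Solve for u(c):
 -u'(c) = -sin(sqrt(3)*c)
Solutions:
 u(c) = C1 - sqrt(3)*cos(sqrt(3)*c)/3


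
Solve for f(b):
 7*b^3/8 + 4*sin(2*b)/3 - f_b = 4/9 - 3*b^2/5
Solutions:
 f(b) = C1 + 7*b^4/32 + b^3/5 - 4*b/9 - 2*cos(2*b)/3


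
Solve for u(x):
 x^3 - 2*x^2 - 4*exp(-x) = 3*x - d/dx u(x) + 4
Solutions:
 u(x) = C1 - x^4/4 + 2*x^3/3 + 3*x^2/2 + 4*x - 4*exp(-x)


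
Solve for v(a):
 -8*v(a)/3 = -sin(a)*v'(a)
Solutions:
 v(a) = C1*(cos(a) - 1)^(4/3)/(cos(a) + 1)^(4/3)


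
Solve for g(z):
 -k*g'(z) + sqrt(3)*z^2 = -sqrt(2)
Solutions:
 g(z) = C1 + sqrt(3)*z^3/(3*k) + sqrt(2)*z/k


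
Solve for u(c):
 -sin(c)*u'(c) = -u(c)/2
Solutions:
 u(c) = C1*(cos(c) - 1)^(1/4)/(cos(c) + 1)^(1/4)


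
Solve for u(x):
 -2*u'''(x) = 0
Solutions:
 u(x) = C1 + C2*x + C3*x^2


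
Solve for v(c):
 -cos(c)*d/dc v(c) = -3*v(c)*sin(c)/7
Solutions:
 v(c) = C1/cos(c)^(3/7)


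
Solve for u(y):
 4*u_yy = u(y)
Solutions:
 u(y) = C1*exp(-y/2) + C2*exp(y/2)


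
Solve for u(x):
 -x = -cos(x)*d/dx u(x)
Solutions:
 u(x) = C1 + Integral(x/cos(x), x)


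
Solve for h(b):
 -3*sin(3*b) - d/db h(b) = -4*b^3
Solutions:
 h(b) = C1 + b^4 + cos(3*b)


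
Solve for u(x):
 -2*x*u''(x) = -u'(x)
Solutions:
 u(x) = C1 + C2*x^(3/2)


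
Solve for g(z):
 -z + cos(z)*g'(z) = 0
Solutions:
 g(z) = C1 + Integral(z/cos(z), z)


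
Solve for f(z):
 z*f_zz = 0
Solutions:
 f(z) = C1 + C2*z


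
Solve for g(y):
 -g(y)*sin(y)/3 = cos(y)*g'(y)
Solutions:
 g(y) = C1*cos(y)^(1/3)


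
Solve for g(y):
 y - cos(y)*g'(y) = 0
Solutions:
 g(y) = C1 + Integral(y/cos(y), y)


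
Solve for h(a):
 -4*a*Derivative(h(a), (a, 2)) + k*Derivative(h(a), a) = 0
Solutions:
 h(a) = C1 + a^(re(k)/4 + 1)*(C2*sin(log(a)*Abs(im(k))/4) + C3*cos(log(a)*im(k)/4))


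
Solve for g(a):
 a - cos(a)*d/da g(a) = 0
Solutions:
 g(a) = C1 + Integral(a/cos(a), a)


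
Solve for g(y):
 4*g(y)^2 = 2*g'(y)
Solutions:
 g(y) = -1/(C1 + 2*y)


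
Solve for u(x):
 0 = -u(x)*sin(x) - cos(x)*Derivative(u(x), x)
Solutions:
 u(x) = C1*cos(x)


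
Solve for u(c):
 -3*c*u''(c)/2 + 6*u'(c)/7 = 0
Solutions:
 u(c) = C1 + C2*c^(11/7)


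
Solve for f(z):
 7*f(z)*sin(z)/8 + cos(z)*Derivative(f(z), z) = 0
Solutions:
 f(z) = C1*cos(z)^(7/8)


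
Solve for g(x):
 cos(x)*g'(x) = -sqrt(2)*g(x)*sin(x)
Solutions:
 g(x) = C1*cos(x)^(sqrt(2))


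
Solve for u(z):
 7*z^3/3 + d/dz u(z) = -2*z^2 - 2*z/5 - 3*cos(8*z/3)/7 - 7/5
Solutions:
 u(z) = C1 - 7*z^4/12 - 2*z^3/3 - z^2/5 - 7*z/5 - 9*sin(8*z/3)/56


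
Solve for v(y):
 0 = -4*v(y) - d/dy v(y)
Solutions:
 v(y) = C1*exp(-4*y)


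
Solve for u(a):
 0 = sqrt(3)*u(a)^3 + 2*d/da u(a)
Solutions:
 u(a) = -sqrt(-1/(C1 - sqrt(3)*a))
 u(a) = sqrt(-1/(C1 - sqrt(3)*a))


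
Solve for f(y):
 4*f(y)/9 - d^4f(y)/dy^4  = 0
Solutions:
 f(y) = C1*exp(-sqrt(6)*y/3) + C2*exp(sqrt(6)*y/3) + C3*sin(sqrt(6)*y/3) + C4*cos(sqrt(6)*y/3)


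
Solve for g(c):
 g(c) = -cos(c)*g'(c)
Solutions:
 g(c) = C1*sqrt(sin(c) - 1)/sqrt(sin(c) + 1)


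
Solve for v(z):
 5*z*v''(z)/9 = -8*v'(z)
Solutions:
 v(z) = C1 + C2/z^(67/5)


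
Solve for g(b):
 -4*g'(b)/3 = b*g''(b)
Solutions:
 g(b) = C1 + C2/b^(1/3)


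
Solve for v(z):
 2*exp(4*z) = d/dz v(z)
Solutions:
 v(z) = C1 + exp(4*z)/2


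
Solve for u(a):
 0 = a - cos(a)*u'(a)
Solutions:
 u(a) = C1 + Integral(a/cos(a), a)


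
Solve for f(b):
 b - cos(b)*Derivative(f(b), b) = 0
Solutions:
 f(b) = C1 + Integral(b/cos(b), b)


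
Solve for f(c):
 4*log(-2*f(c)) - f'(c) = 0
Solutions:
 -Integral(1/(log(-_y) + log(2)), (_y, f(c)))/4 = C1 - c


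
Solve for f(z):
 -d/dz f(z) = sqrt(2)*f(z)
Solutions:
 f(z) = C1*exp(-sqrt(2)*z)


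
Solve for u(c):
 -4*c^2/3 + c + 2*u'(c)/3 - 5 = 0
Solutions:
 u(c) = C1 + 2*c^3/3 - 3*c^2/4 + 15*c/2


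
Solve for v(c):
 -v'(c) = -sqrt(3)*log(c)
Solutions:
 v(c) = C1 + sqrt(3)*c*log(c) - sqrt(3)*c


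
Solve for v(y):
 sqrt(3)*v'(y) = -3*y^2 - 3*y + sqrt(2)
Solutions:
 v(y) = C1 - sqrt(3)*y^3/3 - sqrt(3)*y^2/2 + sqrt(6)*y/3


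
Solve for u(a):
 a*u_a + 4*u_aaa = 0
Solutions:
 u(a) = C1 + Integral(C2*airyai(-2^(1/3)*a/2) + C3*airybi(-2^(1/3)*a/2), a)


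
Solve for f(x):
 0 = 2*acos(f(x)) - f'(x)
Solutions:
 Integral(1/acos(_y), (_y, f(x))) = C1 + 2*x


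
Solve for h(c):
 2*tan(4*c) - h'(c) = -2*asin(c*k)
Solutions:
 h(c) = C1 + 2*Piecewise((c*asin(c*k) + sqrt(-c^2*k^2 + 1)/k, Ne(k, 0)), (0, True)) - log(cos(4*c))/2


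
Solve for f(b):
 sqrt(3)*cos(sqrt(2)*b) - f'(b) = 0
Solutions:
 f(b) = C1 + sqrt(6)*sin(sqrt(2)*b)/2


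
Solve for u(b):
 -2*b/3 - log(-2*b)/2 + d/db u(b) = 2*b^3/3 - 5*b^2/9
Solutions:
 u(b) = C1 + b^4/6 - 5*b^3/27 + b^2/3 + b*log(-b)/2 + b*(-1 + log(2))/2


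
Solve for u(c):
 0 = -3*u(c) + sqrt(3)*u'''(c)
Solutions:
 u(c) = C3*exp(3^(1/6)*c) + (C1*sin(3^(2/3)*c/2) + C2*cos(3^(2/3)*c/2))*exp(-3^(1/6)*c/2)


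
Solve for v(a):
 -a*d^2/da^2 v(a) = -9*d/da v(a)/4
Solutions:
 v(a) = C1 + C2*a^(13/4)


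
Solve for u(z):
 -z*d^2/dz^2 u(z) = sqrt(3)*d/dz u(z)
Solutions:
 u(z) = C1 + C2*z^(1 - sqrt(3))


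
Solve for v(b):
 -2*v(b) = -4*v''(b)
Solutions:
 v(b) = C1*exp(-sqrt(2)*b/2) + C2*exp(sqrt(2)*b/2)


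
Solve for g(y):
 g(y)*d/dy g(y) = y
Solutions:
 g(y) = -sqrt(C1 + y^2)
 g(y) = sqrt(C1 + y^2)


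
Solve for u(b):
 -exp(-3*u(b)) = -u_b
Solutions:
 u(b) = log(C1 + 3*b)/3
 u(b) = log((-3^(1/3) - 3^(5/6)*I)*(C1 + b)^(1/3)/2)
 u(b) = log((-3^(1/3) + 3^(5/6)*I)*(C1 + b)^(1/3)/2)


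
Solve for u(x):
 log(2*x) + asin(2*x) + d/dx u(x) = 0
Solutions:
 u(x) = C1 - x*log(x) - x*asin(2*x) - x*log(2) + x - sqrt(1 - 4*x^2)/2


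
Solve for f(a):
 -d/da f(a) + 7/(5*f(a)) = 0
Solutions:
 f(a) = -sqrt(C1 + 70*a)/5
 f(a) = sqrt(C1 + 70*a)/5


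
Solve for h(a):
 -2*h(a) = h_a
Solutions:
 h(a) = C1*exp(-2*a)


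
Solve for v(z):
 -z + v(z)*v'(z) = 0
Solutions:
 v(z) = -sqrt(C1 + z^2)
 v(z) = sqrt(C1 + z^2)


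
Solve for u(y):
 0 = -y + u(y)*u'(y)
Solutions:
 u(y) = -sqrt(C1 + y^2)
 u(y) = sqrt(C1 + y^2)


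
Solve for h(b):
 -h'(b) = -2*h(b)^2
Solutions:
 h(b) = -1/(C1 + 2*b)


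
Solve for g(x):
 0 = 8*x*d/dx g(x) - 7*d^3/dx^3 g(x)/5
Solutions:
 g(x) = C1 + Integral(C2*airyai(2*5^(1/3)*7^(2/3)*x/7) + C3*airybi(2*5^(1/3)*7^(2/3)*x/7), x)


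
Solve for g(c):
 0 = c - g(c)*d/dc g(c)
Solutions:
 g(c) = -sqrt(C1 + c^2)
 g(c) = sqrt(C1 + c^2)


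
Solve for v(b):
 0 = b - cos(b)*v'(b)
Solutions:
 v(b) = C1 + Integral(b/cos(b), b)


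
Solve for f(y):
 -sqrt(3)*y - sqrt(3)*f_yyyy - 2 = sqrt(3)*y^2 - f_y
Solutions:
 f(y) = C1 + C4*exp(3^(5/6)*y/3) + sqrt(3)*y^3/3 + sqrt(3)*y^2/2 + 2*y + (C2*sin(3^(1/3)*y/2) + C3*cos(3^(1/3)*y/2))*exp(-3^(5/6)*y/6)


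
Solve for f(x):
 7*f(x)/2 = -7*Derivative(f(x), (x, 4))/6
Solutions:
 f(x) = (C1*sin(sqrt(2)*3^(1/4)*x/2) + C2*cos(sqrt(2)*3^(1/4)*x/2))*exp(-sqrt(2)*3^(1/4)*x/2) + (C3*sin(sqrt(2)*3^(1/4)*x/2) + C4*cos(sqrt(2)*3^(1/4)*x/2))*exp(sqrt(2)*3^(1/4)*x/2)


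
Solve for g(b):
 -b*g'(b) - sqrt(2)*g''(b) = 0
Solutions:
 g(b) = C1 + C2*erf(2^(1/4)*b/2)


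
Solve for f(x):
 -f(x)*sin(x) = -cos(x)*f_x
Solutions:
 f(x) = C1/cos(x)


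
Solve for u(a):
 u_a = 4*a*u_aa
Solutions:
 u(a) = C1 + C2*a^(5/4)


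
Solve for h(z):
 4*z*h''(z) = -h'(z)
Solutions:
 h(z) = C1 + C2*z^(3/4)


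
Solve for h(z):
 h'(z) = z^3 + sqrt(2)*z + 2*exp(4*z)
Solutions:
 h(z) = C1 + z^4/4 + sqrt(2)*z^2/2 + exp(4*z)/2


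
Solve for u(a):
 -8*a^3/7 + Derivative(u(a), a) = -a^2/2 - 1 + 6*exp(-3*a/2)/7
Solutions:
 u(a) = C1 + 2*a^4/7 - a^3/6 - a - 4*exp(-3*a/2)/7


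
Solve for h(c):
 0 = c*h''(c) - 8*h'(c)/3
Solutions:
 h(c) = C1 + C2*c^(11/3)


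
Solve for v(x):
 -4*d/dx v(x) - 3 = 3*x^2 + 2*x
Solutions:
 v(x) = C1 - x^3/4 - x^2/4 - 3*x/4


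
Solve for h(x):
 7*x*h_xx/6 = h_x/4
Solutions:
 h(x) = C1 + C2*x^(17/14)


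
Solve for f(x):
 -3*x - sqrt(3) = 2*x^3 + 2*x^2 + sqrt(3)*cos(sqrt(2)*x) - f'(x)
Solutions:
 f(x) = C1 + x^4/2 + 2*x^3/3 + 3*x^2/2 + sqrt(3)*x + sqrt(6)*sin(sqrt(2)*x)/2


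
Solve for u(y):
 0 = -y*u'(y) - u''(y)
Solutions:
 u(y) = C1 + C2*erf(sqrt(2)*y/2)


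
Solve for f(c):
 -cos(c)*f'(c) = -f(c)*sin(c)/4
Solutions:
 f(c) = C1/cos(c)^(1/4)


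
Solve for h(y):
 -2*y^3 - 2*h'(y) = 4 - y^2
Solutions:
 h(y) = C1 - y^4/4 + y^3/6 - 2*y


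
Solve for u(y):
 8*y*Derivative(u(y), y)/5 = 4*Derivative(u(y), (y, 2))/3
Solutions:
 u(y) = C1 + C2*erfi(sqrt(15)*y/5)


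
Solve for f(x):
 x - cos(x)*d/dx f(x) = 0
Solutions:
 f(x) = C1 + Integral(x/cos(x), x)


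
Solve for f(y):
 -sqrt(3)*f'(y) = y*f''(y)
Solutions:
 f(y) = C1 + C2*y^(1 - sqrt(3))


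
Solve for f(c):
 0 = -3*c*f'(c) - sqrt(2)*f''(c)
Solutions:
 f(c) = C1 + C2*erf(2^(1/4)*sqrt(3)*c/2)


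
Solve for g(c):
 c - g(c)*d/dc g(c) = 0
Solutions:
 g(c) = -sqrt(C1 + c^2)
 g(c) = sqrt(C1 + c^2)


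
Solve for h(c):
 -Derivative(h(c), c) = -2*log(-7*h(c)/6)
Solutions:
 -Integral(1/(log(-_y) - log(6) + log(7)), (_y, h(c)))/2 = C1 - c


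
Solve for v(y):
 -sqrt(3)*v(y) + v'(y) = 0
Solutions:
 v(y) = C1*exp(sqrt(3)*y)


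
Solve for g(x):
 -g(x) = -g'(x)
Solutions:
 g(x) = C1*exp(x)


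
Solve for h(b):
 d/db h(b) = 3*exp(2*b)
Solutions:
 h(b) = C1 + 3*exp(2*b)/2


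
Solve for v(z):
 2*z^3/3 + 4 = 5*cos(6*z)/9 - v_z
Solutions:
 v(z) = C1 - z^4/6 - 4*z + 5*sin(6*z)/54


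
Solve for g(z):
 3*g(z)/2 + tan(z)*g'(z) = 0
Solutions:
 g(z) = C1/sin(z)^(3/2)


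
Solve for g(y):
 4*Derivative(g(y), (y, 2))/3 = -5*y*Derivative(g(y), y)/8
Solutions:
 g(y) = C1 + C2*erf(sqrt(15)*y/8)


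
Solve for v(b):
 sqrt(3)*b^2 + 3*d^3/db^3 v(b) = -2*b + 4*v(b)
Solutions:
 v(b) = C3*exp(6^(2/3)*b/3) + sqrt(3)*b^2/4 + b/2 + (C1*sin(2^(2/3)*3^(1/6)*b/2) + C2*cos(2^(2/3)*3^(1/6)*b/2))*exp(-6^(2/3)*b/6)


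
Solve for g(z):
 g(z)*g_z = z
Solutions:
 g(z) = -sqrt(C1 + z^2)
 g(z) = sqrt(C1 + z^2)


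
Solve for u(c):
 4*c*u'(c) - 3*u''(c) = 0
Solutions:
 u(c) = C1 + C2*erfi(sqrt(6)*c/3)


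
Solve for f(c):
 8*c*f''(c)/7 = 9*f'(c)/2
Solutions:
 f(c) = C1 + C2*c^(79/16)


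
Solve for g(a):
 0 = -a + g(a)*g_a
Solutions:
 g(a) = -sqrt(C1 + a^2)
 g(a) = sqrt(C1 + a^2)


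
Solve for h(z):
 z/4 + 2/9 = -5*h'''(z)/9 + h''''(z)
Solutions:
 h(z) = C1 + C2*z + C3*z^2 + C4*exp(5*z/9) - 3*z^4/160 - 121*z^3/600


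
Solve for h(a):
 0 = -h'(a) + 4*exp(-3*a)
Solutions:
 h(a) = C1 - 4*exp(-3*a)/3


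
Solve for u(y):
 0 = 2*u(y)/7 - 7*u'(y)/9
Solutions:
 u(y) = C1*exp(18*y/49)


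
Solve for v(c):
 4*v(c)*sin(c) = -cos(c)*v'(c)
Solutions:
 v(c) = C1*cos(c)^4


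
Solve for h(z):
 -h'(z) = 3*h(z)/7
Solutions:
 h(z) = C1*exp(-3*z/7)


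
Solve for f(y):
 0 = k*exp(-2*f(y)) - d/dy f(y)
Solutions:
 f(y) = log(-sqrt(C1 + 2*k*y))
 f(y) = log(C1 + 2*k*y)/2


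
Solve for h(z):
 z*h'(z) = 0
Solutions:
 h(z) = C1


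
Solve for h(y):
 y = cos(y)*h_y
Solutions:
 h(y) = C1 + Integral(y/cos(y), y)


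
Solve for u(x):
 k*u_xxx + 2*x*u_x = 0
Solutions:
 u(x) = C1 + Integral(C2*airyai(2^(1/3)*x*(-1/k)^(1/3)) + C3*airybi(2^(1/3)*x*(-1/k)^(1/3)), x)


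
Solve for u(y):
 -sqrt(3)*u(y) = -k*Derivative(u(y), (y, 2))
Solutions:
 u(y) = C1*exp(-3^(1/4)*y*sqrt(1/k)) + C2*exp(3^(1/4)*y*sqrt(1/k))


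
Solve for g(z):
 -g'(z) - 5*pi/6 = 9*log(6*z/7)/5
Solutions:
 g(z) = C1 - 9*z*log(z)/5 - 9*z*log(6)/5 - 5*pi*z/6 + 9*z/5 + 9*z*log(7)/5


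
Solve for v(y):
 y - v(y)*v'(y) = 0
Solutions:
 v(y) = -sqrt(C1 + y^2)
 v(y) = sqrt(C1 + y^2)


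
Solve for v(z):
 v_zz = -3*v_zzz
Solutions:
 v(z) = C1 + C2*z + C3*exp(-z/3)


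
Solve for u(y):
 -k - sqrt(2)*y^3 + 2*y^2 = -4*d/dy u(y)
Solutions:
 u(y) = C1 + k*y/4 + sqrt(2)*y^4/16 - y^3/6


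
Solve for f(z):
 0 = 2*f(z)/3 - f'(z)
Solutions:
 f(z) = C1*exp(2*z/3)


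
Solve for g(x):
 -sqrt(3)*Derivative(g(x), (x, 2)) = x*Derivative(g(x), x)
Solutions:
 g(x) = C1 + C2*erf(sqrt(2)*3^(3/4)*x/6)


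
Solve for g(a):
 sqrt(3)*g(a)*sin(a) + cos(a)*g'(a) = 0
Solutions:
 g(a) = C1*cos(a)^(sqrt(3))


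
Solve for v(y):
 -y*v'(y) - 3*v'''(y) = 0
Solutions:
 v(y) = C1 + Integral(C2*airyai(-3^(2/3)*y/3) + C3*airybi(-3^(2/3)*y/3), y)


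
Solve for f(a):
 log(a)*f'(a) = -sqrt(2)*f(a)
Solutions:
 f(a) = C1*exp(-sqrt(2)*li(a))


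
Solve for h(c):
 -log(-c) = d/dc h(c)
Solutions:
 h(c) = C1 - c*log(-c) + c


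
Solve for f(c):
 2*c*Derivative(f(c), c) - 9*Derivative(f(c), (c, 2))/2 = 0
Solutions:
 f(c) = C1 + C2*erfi(sqrt(2)*c/3)


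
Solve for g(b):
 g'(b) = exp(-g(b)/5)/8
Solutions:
 g(b) = 5*log(C1 + b/40)


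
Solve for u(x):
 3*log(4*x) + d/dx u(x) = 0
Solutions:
 u(x) = C1 - 3*x*log(x) - x*log(64) + 3*x


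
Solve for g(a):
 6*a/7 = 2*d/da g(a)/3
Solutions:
 g(a) = C1 + 9*a^2/14


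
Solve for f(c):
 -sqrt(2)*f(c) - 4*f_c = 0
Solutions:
 f(c) = C1*exp(-sqrt(2)*c/4)


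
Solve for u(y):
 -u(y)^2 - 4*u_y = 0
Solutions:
 u(y) = 4/(C1 + y)


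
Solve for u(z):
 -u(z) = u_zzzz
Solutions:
 u(z) = (C1*sin(sqrt(2)*z/2) + C2*cos(sqrt(2)*z/2))*exp(-sqrt(2)*z/2) + (C3*sin(sqrt(2)*z/2) + C4*cos(sqrt(2)*z/2))*exp(sqrt(2)*z/2)


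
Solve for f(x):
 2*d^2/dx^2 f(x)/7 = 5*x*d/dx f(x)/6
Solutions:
 f(x) = C1 + C2*erfi(sqrt(210)*x/12)


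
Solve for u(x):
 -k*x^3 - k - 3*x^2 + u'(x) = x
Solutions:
 u(x) = C1 + k*x^4/4 + k*x + x^3 + x^2/2


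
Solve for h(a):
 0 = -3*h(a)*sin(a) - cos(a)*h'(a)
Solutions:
 h(a) = C1*cos(a)^3


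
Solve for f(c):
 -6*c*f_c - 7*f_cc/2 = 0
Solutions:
 f(c) = C1 + C2*erf(sqrt(42)*c/7)


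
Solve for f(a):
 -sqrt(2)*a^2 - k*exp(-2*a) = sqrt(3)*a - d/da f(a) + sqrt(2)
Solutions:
 f(a) = C1 + sqrt(2)*a^3/3 + sqrt(3)*a^2/2 + sqrt(2)*a - k*exp(-2*a)/2


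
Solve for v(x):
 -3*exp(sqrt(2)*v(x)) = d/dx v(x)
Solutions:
 v(x) = sqrt(2)*(2*log(1/(C1 + 3*x)) - log(2))/4


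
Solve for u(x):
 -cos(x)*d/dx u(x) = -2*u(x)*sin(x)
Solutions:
 u(x) = C1/cos(x)^2


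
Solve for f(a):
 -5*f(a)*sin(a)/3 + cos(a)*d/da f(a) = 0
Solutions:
 f(a) = C1/cos(a)^(5/3)


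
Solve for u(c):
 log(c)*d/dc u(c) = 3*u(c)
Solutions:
 u(c) = C1*exp(3*li(c))


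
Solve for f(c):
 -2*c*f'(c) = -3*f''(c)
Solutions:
 f(c) = C1 + C2*erfi(sqrt(3)*c/3)


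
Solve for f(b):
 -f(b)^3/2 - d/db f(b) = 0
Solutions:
 f(b) = -sqrt(-1/(C1 - b))
 f(b) = sqrt(-1/(C1 - b))


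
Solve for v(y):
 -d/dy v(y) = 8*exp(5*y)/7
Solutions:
 v(y) = C1 - 8*exp(5*y)/35


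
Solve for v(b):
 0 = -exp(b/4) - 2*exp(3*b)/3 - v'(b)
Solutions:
 v(b) = C1 - 4*exp(b/4) - 2*exp(3*b)/9


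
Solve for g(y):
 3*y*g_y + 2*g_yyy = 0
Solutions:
 g(y) = C1 + Integral(C2*airyai(-2^(2/3)*3^(1/3)*y/2) + C3*airybi(-2^(2/3)*3^(1/3)*y/2), y)


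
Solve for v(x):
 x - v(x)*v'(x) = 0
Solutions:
 v(x) = -sqrt(C1 + x^2)
 v(x) = sqrt(C1 + x^2)


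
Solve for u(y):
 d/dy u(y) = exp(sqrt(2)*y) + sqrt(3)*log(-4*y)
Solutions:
 u(y) = C1 + sqrt(3)*y*log(-y) + sqrt(3)*y*(-1 + 2*log(2)) + sqrt(2)*exp(sqrt(2)*y)/2


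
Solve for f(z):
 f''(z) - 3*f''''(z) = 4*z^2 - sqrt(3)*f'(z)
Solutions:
 f(z) = C1 + C2*exp(-2^(1/3)*3^(1/6)*z*(6/(sqrt(717) + 27)^(1/3) + 2^(1/3)*3^(2/3)*(sqrt(717) + 27)^(1/3))/36)*sin(z*(-12^(1/3)*(sqrt(717) + 27)^(1/3) + 2*18^(1/3)/(sqrt(717) + 27)^(1/3))/12) + C3*exp(-2^(1/3)*3^(1/6)*z*(6/(sqrt(717) + 27)^(1/3) + 2^(1/3)*3^(2/3)*(sqrt(717) + 27)^(1/3))/36)*cos(z*(-12^(1/3)*(sqrt(717) + 27)^(1/3) + 2*18^(1/3)/(sqrt(717) + 27)^(1/3))/12) + C4*exp(2^(1/3)*3^(1/6)*z*(6/(sqrt(717) + 27)^(1/3) + 2^(1/3)*3^(2/3)*(sqrt(717) + 27)^(1/3))/18) + 4*sqrt(3)*z^3/9 - 4*z^2/3 + 8*sqrt(3)*z/9


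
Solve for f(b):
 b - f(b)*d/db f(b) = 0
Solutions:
 f(b) = -sqrt(C1 + b^2)
 f(b) = sqrt(C1 + b^2)


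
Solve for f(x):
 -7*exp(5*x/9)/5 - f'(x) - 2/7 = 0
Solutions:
 f(x) = C1 - 2*x/7 - 63*exp(5*x/9)/25


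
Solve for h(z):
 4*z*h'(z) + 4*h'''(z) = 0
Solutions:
 h(z) = C1 + Integral(C2*airyai(-z) + C3*airybi(-z), z)


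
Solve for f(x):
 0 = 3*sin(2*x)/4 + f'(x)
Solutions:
 f(x) = C1 + 3*cos(2*x)/8


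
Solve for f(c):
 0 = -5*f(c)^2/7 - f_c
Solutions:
 f(c) = 7/(C1 + 5*c)


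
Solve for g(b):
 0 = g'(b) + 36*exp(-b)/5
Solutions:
 g(b) = C1 + 36*exp(-b)/5


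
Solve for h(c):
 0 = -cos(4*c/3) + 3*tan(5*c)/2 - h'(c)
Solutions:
 h(c) = C1 - 3*log(cos(5*c))/10 - 3*sin(4*c/3)/4


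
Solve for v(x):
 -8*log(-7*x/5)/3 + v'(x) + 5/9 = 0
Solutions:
 v(x) = C1 + 8*x*log(-x)/3 + x*(-24*log(5) - 29 + 24*log(7))/9


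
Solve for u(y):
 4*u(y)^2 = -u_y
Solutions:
 u(y) = 1/(C1 + 4*y)


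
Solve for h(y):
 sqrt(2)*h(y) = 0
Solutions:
 h(y) = 0


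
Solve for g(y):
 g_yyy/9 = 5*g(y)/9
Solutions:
 g(y) = C3*exp(5^(1/3)*y) + (C1*sin(sqrt(3)*5^(1/3)*y/2) + C2*cos(sqrt(3)*5^(1/3)*y/2))*exp(-5^(1/3)*y/2)


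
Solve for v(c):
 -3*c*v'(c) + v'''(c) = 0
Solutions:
 v(c) = C1 + Integral(C2*airyai(3^(1/3)*c) + C3*airybi(3^(1/3)*c), c)


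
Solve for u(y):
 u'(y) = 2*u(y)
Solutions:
 u(y) = C1*exp(2*y)


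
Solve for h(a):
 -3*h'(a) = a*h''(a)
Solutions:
 h(a) = C1 + C2/a^2


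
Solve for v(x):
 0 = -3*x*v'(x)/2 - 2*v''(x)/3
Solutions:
 v(x) = C1 + C2*erf(3*sqrt(2)*x/4)


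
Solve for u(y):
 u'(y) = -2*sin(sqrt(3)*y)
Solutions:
 u(y) = C1 + 2*sqrt(3)*cos(sqrt(3)*y)/3


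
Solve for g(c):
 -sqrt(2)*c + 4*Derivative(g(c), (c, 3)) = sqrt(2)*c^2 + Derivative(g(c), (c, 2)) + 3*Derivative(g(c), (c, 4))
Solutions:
 g(c) = C1 + C2*c + C3*exp(c/3) + C4*exp(c) - sqrt(2)*c^4/12 - 3*sqrt(2)*c^3/2 - 15*sqrt(2)*c^2


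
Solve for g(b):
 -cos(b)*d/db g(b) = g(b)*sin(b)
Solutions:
 g(b) = C1*cos(b)


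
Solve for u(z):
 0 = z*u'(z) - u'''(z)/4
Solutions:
 u(z) = C1 + Integral(C2*airyai(2^(2/3)*z) + C3*airybi(2^(2/3)*z), z)


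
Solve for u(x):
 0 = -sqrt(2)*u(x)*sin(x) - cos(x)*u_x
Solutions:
 u(x) = C1*cos(x)^(sqrt(2))


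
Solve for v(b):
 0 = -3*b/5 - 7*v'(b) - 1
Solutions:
 v(b) = C1 - 3*b^2/70 - b/7


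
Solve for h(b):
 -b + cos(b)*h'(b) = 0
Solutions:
 h(b) = C1 + Integral(b/cos(b), b)


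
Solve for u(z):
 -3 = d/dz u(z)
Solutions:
 u(z) = C1 - 3*z


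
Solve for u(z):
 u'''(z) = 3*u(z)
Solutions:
 u(z) = C3*exp(3^(1/3)*z) + (C1*sin(3^(5/6)*z/2) + C2*cos(3^(5/6)*z/2))*exp(-3^(1/3)*z/2)


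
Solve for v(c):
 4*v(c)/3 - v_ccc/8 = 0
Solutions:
 v(c) = C3*exp(2*6^(2/3)*c/3) + (C1*sin(2^(2/3)*3^(1/6)*c) + C2*cos(2^(2/3)*3^(1/6)*c))*exp(-6^(2/3)*c/3)


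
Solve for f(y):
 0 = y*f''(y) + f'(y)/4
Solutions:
 f(y) = C1 + C2*y^(3/4)


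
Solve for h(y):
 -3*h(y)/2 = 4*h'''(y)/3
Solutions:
 h(y) = C3*exp(-3^(2/3)*y/2) + (C1*sin(3*3^(1/6)*y/4) + C2*cos(3*3^(1/6)*y/4))*exp(3^(2/3)*y/4)


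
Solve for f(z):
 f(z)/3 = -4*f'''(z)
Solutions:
 f(z) = C3*exp(z*(-18^(1/3) + 3*2^(1/3)*3^(2/3))/24)*sin(2^(1/3)*3^(1/6)*z/4) + C4*exp(z*(-18^(1/3) + 3*2^(1/3)*3^(2/3))/24)*cos(2^(1/3)*3^(1/6)*z/4) + C5*exp(-z*(18^(1/3) + 3*2^(1/3)*3^(2/3))/24) + (C1*sin(2^(1/3)*3^(1/6)*z/4) + C2*cos(2^(1/3)*3^(1/6)*z/4))*exp(18^(1/3)*z/12)


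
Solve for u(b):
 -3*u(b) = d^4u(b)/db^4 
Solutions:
 u(b) = (C1*sin(sqrt(2)*3^(1/4)*b/2) + C2*cos(sqrt(2)*3^(1/4)*b/2))*exp(-sqrt(2)*3^(1/4)*b/2) + (C3*sin(sqrt(2)*3^(1/4)*b/2) + C4*cos(sqrt(2)*3^(1/4)*b/2))*exp(sqrt(2)*3^(1/4)*b/2)


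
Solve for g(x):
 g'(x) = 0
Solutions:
 g(x) = C1


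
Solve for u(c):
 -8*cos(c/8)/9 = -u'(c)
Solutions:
 u(c) = C1 + 64*sin(c/8)/9


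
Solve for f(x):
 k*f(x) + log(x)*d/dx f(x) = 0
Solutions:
 f(x) = C1*exp(-k*li(x))


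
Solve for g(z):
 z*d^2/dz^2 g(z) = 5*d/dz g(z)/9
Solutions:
 g(z) = C1 + C2*z^(14/9)


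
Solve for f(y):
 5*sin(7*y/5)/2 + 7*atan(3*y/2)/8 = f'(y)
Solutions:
 f(y) = C1 + 7*y*atan(3*y/2)/8 - 7*log(9*y^2 + 4)/24 - 25*cos(7*y/5)/14


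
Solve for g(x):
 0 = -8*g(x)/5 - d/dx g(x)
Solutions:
 g(x) = C1*exp(-8*x/5)


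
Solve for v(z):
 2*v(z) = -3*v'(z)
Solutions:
 v(z) = C1*exp(-2*z/3)


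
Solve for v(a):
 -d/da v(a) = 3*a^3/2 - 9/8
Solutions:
 v(a) = C1 - 3*a^4/8 + 9*a/8


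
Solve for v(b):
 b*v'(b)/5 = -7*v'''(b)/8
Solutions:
 v(b) = C1 + Integral(C2*airyai(-2*35^(2/3)*b/35) + C3*airybi(-2*35^(2/3)*b/35), b)


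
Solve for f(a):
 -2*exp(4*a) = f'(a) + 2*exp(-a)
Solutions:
 f(a) = C1 - exp(4*a)/2 + 2*exp(-a)


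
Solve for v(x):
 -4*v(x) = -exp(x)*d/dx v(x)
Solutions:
 v(x) = C1*exp(-4*exp(-x))


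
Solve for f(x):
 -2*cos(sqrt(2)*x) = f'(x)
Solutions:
 f(x) = C1 - sqrt(2)*sin(sqrt(2)*x)


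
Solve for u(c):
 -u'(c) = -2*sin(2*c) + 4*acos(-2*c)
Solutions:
 u(c) = C1 - 4*c*acos(-2*c) - 2*sqrt(1 - 4*c^2) - cos(2*c)


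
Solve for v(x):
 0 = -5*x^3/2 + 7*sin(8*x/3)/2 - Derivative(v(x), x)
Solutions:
 v(x) = C1 - 5*x^4/8 - 21*cos(8*x/3)/16


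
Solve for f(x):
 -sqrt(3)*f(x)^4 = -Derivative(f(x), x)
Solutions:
 f(x) = (-1/(C1 + 3*sqrt(3)*x))^(1/3)
 f(x) = (-1/(C1 + sqrt(3)*x))^(1/3)*(-3^(2/3) - 3*3^(1/6)*I)/6
 f(x) = (-1/(C1 + sqrt(3)*x))^(1/3)*(-3^(2/3) + 3*3^(1/6)*I)/6


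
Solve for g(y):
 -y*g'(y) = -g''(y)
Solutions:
 g(y) = C1 + C2*erfi(sqrt(2)*y/2)


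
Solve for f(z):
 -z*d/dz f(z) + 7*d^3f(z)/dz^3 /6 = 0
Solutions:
 f(z) = C1 + Integral(C2*airyai(6^(1/3)*7^(2/3)*z/7) + C3*airybi(6^(1/3)*7^(2/3)*z/7), z)


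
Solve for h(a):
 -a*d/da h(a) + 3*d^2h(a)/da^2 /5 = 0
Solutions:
 h(a) = C1 + C2*erfi(sqrt(30)*a/6)


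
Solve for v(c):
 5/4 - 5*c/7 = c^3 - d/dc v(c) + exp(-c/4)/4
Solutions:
 v(c) = C1 + c^4/4 + 5*c^2/14 - 5*c/4 - 1/exp(c)^(1/4)


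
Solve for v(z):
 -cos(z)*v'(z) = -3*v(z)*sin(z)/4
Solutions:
 v(z) = C1/cos(z)^(3/4)


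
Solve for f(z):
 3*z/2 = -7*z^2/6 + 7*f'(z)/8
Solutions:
 f(z) = C1 + 4*z^3/9 + 6*z^2/7


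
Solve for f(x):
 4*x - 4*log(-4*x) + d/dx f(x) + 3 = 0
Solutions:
 f(x) = C1 - 2*x^2 + 4*x*log(-x) + x*(-7 + 8*log(2))


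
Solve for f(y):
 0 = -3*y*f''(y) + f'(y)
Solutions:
 f(y) = C1 + C2*y^(4/3)


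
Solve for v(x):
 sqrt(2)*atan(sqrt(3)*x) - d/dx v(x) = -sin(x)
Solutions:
 v(x) = C1 + sqrt(2)*(x*atan(sqrt(3)*x) - sqrt(3)*log(3*x^2 + 1)/6) - cos(x)


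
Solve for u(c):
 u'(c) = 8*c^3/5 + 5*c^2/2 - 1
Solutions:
 u(c) = C1 + 2*c^4/5 + 5*c^3/6 - c


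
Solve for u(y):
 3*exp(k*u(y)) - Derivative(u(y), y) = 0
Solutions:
 u(y) = Piecewise((log(-1/(C1*k + 3*k*y))/k, Ne(k, 0)), (nan, True))
 u(y) = Piecewise((C1 + 3*y, Eq(k, 0)), (nan, True))


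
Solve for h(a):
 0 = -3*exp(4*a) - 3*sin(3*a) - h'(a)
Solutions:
 h(a) = C1 - 3*exp(4*a)/4 + cos(3*a)


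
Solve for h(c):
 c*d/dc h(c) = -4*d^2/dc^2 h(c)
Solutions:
 h(c) = C1 + C2*erf(sqrt(2)*c/4)


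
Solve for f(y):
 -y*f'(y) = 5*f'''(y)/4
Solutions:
 f(y) = C1 + Integral(C2*airyai(-10^(2/3)*y/5) + C3*airybi(-10^(2/3)*y/5), y)


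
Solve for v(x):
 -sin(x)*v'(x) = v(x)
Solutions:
 v(x) = C1*sqrt(cos(x) + 1)/sqrt(cos(x) - 1)


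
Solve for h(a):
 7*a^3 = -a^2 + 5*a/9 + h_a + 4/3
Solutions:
 h(a) = C1 + 7*a^4/4 + a^3/3 - 5*a^2/18 - 4*a/3


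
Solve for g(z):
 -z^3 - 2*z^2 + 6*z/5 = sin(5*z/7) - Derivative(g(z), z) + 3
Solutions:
 g(z) = C1 + z^4/4 + 2*z^3/3 - 3*z^2/5 + 3*z - 7*cos(5*z/7)/5


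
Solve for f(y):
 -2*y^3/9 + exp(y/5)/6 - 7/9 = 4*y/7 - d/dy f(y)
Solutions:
 f(y) = C1 + y^4/18 + 2*y^2/7 + 7*y/9 - 5*exp(y/5)/6


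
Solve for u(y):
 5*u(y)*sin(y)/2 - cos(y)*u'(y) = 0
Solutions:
 u(y) = C1/cos(y)^(5/2)


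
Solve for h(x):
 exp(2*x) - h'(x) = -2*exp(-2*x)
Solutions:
 h(x) = C1 + exp(2*x)/2 - exp(-2*x)
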